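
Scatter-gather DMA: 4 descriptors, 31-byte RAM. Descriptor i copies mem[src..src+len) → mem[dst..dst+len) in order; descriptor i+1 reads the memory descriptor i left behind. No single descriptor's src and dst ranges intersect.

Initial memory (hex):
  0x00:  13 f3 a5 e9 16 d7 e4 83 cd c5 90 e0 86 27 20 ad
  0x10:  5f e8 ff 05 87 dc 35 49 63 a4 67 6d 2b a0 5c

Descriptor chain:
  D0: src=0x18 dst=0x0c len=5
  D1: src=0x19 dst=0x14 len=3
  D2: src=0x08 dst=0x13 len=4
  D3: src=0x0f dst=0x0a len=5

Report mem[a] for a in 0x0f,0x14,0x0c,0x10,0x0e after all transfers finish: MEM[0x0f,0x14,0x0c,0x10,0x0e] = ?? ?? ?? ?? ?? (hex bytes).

MEM[0x0f,0x14,0x0c,0x10,0x0e] = 6d c5 e8 2b cd

  after D0: wrote 5B at 0x0c = 63a4676d2b
  after D1: wrote 3B at 0x14 = a4676d
  after D2: wrote 4B at 0x13 = cdc590e0
  after D3: wrote 5B at 0x0a = 6d2be8ffcd
query mem[0x0f]=0x6d, mem[0x14]=0xc5, mem[0x0c]=0xe8, mem[0x10]=0x2b, mem[0x0e]=0xcd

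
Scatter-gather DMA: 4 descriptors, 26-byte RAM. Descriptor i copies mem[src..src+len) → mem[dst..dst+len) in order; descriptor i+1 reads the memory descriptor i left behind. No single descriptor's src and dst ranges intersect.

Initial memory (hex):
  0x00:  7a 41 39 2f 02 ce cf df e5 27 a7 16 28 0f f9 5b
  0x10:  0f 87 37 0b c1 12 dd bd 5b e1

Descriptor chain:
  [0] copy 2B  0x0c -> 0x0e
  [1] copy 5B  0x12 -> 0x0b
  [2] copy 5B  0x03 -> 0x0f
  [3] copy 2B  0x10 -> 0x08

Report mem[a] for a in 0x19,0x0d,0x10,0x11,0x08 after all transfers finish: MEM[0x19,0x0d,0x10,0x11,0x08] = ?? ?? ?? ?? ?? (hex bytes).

  after D0: wrote 2B at 0x0e = 280f
  after D1: wrote 5B at 0x0b = 370bc112dd
  after D2: wrote 5B at 0x0f = 2f02cecfdf
  after D3: wrote 2B at 0x08 = 02ce
query mem[0x19]=0xe1, mem[0x0d]=0xc1, mem[0x10]=0x02, mem[0x11]=0xce, mem[0x08]=0x02

MEM[0x19,0x0d,0x10,0x11,0x08] = e1 c1 02 ce 02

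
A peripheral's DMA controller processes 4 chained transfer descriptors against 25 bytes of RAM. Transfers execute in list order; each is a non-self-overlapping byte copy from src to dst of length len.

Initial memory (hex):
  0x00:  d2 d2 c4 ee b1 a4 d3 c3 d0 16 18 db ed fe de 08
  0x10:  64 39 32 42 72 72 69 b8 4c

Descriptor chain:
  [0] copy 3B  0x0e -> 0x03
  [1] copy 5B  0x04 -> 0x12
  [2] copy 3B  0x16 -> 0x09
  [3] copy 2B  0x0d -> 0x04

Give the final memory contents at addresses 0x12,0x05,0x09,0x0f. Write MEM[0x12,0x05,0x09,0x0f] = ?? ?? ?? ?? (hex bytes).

MEM[0x12,0x05,0x09,0x0f] = 08 de d0 08

D0: mem[0x03..0x05] <- [de 08 64]
D1: mem[0x12..0x16] <- [08 64 d3 c3 d0]
D2: mem[0x09..0x0b] <- [d0 b8 4c]
D3: mem[0x04..0x05] <- [fe de]
query mem[0x12]=0x08, mem[0x05]=0xde, mem[0x09]=0xd0, mem[0x0f]=0x08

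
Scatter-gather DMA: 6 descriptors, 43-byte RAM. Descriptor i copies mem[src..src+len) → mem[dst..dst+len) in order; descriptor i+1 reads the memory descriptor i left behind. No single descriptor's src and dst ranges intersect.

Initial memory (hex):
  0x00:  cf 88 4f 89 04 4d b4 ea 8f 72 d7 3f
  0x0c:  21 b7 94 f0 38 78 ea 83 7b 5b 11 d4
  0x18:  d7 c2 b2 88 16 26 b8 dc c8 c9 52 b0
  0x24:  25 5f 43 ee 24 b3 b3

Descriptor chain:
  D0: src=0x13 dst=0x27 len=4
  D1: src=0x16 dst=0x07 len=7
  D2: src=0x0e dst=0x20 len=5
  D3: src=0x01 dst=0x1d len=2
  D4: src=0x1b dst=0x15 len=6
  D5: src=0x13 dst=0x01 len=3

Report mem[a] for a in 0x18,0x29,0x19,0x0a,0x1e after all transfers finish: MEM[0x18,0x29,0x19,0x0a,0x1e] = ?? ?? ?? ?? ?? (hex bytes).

MEM[0x18,0x29,0x19,0x0a,0x1e] = 4f 5b dc c2 4f

D0: mem[0x27..0x2a] <- [83 7b 5b 11]
D1: mem[0x07..0x0d] <- [11 d4 d7 c2 b2 88 16]
D2: mem[0x20..0x24] <- [94 f0 38 78 ea]
D3: mem[0x1d..0x1e] <- [88 4f]
D4: mem[0x15..0x1a] <- [88 16 88 4f dc 94]
D5: mem[0x01..0x03] <- [83 7b 88]
query mem[0x18]=0x4f, mem[0x29]=0x5b, mem[0x19]=0xdc, mem[0x0a]=0xc2, mem[0x1e]=0x4f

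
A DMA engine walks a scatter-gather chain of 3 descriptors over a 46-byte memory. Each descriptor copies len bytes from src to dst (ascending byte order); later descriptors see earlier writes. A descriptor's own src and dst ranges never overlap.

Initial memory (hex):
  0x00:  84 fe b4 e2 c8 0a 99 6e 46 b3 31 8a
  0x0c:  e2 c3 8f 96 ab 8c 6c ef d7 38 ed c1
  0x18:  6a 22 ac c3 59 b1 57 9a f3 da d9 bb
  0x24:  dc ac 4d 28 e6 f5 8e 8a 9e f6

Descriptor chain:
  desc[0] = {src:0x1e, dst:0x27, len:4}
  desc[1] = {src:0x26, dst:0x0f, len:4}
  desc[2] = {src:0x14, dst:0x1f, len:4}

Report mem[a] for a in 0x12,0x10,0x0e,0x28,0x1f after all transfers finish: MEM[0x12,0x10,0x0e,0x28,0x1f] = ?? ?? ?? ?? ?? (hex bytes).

  after D0: wrote 4B at 0x27 = 579af3da
  after D1: wrote 4B at 0x0f = 4d579af3
  after D2: wrote 4B at 0x1f = d738edc1
query mem[0x12]=0xf3, mem[0x10]=0x57, mem[0x0e]=0x8f, mem[0x28]=0x9a, mem[0x1f]=0xd7

MEM[0x12,0x10,0x0e,0x28,0x1f] = f3 57 8f 9a d7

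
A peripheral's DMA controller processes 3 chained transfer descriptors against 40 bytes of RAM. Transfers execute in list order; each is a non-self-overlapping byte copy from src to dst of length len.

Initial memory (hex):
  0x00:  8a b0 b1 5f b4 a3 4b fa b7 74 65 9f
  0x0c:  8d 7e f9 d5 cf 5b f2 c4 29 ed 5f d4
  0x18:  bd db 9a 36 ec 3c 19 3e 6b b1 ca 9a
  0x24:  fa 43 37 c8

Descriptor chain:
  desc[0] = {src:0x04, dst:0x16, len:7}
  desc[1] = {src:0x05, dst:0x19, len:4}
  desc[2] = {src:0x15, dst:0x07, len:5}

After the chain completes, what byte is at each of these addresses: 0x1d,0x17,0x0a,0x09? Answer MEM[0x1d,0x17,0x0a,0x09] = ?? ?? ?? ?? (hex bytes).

MEM[0x1d,0x17,0x0a,0x09] = 3c a3 4b a3

[0] 0x04->0x16 len=7 : b4 a3 4b fa b7 74 65
[1] 0x05->0x19 len=4 : a3 4b fa b7
[2] 0x15->0x07 len=5 : ed b4 a3 4b a3
query mem[0x1d]=0x3c, mem[0x17]=0xa3, mem[0x0a]=0x4b, mem[0x09]=0xa3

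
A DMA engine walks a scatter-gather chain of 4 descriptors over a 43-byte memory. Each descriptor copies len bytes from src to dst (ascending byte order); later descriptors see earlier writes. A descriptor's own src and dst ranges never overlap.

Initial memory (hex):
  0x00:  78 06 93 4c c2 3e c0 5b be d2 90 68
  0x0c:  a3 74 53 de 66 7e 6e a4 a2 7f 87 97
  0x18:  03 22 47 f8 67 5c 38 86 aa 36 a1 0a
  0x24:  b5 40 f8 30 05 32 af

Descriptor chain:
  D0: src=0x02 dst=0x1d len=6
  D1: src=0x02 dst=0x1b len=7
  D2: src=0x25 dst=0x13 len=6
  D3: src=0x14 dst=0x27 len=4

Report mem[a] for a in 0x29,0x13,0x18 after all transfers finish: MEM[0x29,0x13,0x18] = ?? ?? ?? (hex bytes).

#0 dst[0x1d+6] := {0x93,0x4c,0xc2,0x3e,0xc0,0x5b}
#1 dst[0x1b+7] := {0x93,0x4c,0xc2,0x3e,0xc0,0x5b,0xbe}
#2 dst[0x13+6] := {0x40,0xf8,0x30,0x05,0x32,0xaf}
#3 dst[0x27+4] := {0xf8,0x30,0x05,0x32}
query mem[0x29]=0x05, mem[0x13]=0x40, mem[0x18]=0xaf

MEM[0x29,0x13,0x18] = 05 40 af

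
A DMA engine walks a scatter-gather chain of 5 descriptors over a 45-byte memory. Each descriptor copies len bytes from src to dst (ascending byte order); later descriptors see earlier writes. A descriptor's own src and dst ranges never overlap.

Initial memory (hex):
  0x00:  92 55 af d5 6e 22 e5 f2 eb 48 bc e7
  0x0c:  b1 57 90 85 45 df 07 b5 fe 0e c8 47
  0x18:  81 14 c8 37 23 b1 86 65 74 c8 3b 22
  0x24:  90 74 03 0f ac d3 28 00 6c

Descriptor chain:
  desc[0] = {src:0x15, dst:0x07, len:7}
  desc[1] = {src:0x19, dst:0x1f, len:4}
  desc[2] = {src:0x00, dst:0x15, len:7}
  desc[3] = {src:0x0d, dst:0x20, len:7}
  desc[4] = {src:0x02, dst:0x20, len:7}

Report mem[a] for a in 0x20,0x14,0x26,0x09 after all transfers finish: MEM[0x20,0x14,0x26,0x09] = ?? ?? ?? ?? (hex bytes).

MEM[0x20,0x14,0x26,0x09] = af fe c8 47

#0 dst[0x07+7] := {0x0e,0xc8,0x47,0x81,0x14,0xc8,0x37}
#1 dst[0x1f+4] := {0x14,0xc8,0x37,0x23}
#2 dst[0x15+7] := {0x92,0x55,0xaf,0xd5,0x6e,0x22,0xe5}
#3 dst[0x20+7] := {0x37,0x90,0x85,0x45,0xdf,0x07,0xb5}
#4 dst[0x20+7] := {0xaf,0xd5,0x6e,0x22,0xe5,0x0e,0xc8}
query mem[0x20]=0xaf, mem[0x14]=0xfe, mem[0x26]=0xc8, mem[0x09]=0x47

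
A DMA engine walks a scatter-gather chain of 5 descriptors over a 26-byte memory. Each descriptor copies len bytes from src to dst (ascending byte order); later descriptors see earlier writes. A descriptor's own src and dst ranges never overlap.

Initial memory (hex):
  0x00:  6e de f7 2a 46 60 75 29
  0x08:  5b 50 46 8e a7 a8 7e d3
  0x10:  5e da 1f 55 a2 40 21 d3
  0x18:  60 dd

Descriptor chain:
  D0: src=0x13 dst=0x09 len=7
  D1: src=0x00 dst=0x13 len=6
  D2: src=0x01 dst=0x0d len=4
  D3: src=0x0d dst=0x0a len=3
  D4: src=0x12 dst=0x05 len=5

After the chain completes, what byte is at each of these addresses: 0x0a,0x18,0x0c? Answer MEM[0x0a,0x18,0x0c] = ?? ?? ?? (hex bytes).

  after D0: wrote 7B at 0x09 = 55a24021d360dd
  after D1: wrote 6B at 0x13 = 6edef72a4660
  after D2: wrote 4B at 0x0d = def72a46
  after D3: wrote 3B at 0x0a = def72a
  after D4: wrote 5B at 0x05 = 1f6edef72a
query mem[0x0a]=0xde, mem[0x18]=0x60, mem[0x0c]=0x2a

MEM[0x0a,0x18,0x0c] = de 60 2a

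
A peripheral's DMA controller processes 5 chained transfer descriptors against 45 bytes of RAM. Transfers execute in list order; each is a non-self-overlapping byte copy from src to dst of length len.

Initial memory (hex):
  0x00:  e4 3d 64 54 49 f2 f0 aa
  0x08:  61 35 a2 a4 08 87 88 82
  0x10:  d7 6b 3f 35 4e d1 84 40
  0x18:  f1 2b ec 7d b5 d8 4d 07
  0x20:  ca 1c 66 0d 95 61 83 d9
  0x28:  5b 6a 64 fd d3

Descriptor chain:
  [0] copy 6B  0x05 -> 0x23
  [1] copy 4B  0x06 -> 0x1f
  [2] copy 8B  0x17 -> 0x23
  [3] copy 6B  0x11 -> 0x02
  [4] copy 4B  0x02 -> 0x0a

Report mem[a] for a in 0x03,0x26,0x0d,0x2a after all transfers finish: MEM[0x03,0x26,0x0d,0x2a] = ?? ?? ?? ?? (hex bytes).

MEM[0x03,0x26,0x0d,0x2a] = 3f ec 4e 4d

  after D0: wrote 6B at 0x23 = f2f0aa6135a2
  after D1: wrote 4B at 0x1f = f0aa6135
  after D2: wrote 8B at 0x23 = 40f12bec7db5d84d
  after D3: wrote 6B at 0x02 = 6b3f354ed184
  after D4: wrote 4B at 0x0a = 6b3f354e
query mem[0x03]=0x3f, mem[0x26]=0xec, mem[0x0d]=0x4e, mem[0x2a]=0x4d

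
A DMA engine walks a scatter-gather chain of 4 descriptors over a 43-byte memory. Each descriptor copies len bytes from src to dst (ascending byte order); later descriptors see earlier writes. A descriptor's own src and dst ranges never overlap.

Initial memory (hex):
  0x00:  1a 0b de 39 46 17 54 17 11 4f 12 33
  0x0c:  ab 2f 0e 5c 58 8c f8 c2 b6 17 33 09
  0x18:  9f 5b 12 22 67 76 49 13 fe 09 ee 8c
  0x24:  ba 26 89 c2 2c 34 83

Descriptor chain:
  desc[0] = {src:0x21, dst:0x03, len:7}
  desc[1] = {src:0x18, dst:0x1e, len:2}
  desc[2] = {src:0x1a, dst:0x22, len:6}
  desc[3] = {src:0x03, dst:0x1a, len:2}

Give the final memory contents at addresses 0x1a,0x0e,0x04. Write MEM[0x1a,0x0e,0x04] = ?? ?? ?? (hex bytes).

[0] 0x21->0x03 len=7 : 09 ee 8c ba 26 89 c2
[1] 0x18->0x1e len=2 : 9f 5b
[2] 0x1a->0x22 len=6 : 12 22 67 76 9f 5b
[3] 0x03->0x1a len=2 : 09 ee
query mem[0x1a]=0x09, mem[0x0e]=0x0e, mem[0x04]=0xee

MEM[0x1a,0x0e,0x04] = 09 0e ee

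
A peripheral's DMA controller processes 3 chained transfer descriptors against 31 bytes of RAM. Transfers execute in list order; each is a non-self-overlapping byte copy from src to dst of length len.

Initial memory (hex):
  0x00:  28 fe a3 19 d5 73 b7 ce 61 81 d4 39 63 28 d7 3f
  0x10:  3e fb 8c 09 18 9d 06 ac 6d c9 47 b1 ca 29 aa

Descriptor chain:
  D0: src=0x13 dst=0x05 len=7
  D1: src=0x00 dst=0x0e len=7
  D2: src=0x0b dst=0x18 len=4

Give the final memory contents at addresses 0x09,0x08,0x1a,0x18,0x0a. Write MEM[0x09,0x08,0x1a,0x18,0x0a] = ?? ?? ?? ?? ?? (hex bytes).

MEM[0x09,0x08,0x1a,0x18,0x0a] = ac 06 28 c9 6d

  after D0: wrote 7B at 0x05 = 09189d06ac6dc9
  after D1: wrote 7B at 0x0e = 28fea319d50918
  after D2: wrote 4B at 0x18 = c9632828
query mem[0x09]=0xac, mem[0x08]=0x06, mem[0x1a]=0x28, mem[0x18]=0xc9, mem[0x0a]=0x6d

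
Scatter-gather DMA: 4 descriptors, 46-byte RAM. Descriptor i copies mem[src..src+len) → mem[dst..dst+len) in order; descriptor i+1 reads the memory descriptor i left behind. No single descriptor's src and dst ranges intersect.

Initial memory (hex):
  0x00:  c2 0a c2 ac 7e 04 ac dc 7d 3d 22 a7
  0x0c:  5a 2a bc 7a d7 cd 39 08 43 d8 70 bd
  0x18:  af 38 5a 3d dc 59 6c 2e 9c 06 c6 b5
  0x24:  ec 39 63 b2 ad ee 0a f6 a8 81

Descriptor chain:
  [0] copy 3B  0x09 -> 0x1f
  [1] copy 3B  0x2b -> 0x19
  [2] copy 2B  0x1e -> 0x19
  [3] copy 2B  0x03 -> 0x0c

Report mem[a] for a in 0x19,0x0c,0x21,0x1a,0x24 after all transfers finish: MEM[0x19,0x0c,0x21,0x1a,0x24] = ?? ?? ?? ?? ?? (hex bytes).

MEM[0x19,0x0c,0x21,0x1a,0x24] = 6c ac a7 3d ec

D0: mem[0x1f..0x21] <- [3d 22 a7]
D1: mem[0x19..0x1b] <- [f6 a8 81]
D2: mem[0x19..0x1a] <- [6c 3d]
D3: mem[0x0c..0x0d] <- [ac 7e]
query mem[0x19]=0x6c, mem[0x0c]=0xac, mem[0x21]=0xa7, mem[0x1a]=0x3d, mem[0x24]=0xec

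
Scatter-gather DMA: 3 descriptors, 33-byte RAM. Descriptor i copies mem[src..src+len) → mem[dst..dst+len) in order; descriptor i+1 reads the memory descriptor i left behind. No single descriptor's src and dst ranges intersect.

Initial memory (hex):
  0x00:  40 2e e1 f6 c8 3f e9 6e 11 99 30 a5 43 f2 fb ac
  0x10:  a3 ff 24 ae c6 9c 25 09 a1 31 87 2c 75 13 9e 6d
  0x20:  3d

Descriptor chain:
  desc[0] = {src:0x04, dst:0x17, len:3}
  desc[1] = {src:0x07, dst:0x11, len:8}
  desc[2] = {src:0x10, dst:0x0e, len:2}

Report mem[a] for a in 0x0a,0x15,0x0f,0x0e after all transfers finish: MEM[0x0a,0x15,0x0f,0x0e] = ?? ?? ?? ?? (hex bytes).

MEM[0x0a,0x15,0x0f,0x0e] = 30 a5 6e a3

#0 dst[0x17+3] := {0xc8,0x3f,0xe9}
#1 dst[0x11+8] := {0x6e,0x11,0x99,0x30,0xa5,0x43,0xf2,0xfb}
#2 dst[0x0e+2] := {0xa3,0x6e}
query mem[0x0a]=0x30, mem[0x15]=0xa5, mem[0x0f]=0x6e, mem[0x0e]=0xa3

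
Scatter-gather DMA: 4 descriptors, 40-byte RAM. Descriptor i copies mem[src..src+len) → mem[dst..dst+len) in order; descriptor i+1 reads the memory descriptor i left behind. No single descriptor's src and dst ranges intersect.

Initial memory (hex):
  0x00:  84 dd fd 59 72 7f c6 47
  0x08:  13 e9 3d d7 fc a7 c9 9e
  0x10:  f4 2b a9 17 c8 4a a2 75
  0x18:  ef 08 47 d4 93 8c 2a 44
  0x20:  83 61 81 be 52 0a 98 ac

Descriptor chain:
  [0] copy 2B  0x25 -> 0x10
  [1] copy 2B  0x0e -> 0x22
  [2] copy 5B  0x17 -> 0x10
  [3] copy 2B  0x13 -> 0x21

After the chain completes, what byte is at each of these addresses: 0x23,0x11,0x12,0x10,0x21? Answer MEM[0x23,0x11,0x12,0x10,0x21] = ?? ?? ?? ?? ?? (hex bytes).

MEM[0x23,0x11,0x12,0x10,0x21] = 9e ef 08 75 47

D0: mem[0x10..0x11] <- [0a 98]
D1: mem[0x22..0x23] <- [c9 9e]
D2: mem[0x10..0x14] <- [75 ef 08 47 d4]
D3: mem[0x21..0x22] <- [47 d4]
query mem[0x23]=0x9e, mem[0x11]=0xef, mem[0x12]=0x08, mem[0x10]=0x75, mem[0x21]=0x47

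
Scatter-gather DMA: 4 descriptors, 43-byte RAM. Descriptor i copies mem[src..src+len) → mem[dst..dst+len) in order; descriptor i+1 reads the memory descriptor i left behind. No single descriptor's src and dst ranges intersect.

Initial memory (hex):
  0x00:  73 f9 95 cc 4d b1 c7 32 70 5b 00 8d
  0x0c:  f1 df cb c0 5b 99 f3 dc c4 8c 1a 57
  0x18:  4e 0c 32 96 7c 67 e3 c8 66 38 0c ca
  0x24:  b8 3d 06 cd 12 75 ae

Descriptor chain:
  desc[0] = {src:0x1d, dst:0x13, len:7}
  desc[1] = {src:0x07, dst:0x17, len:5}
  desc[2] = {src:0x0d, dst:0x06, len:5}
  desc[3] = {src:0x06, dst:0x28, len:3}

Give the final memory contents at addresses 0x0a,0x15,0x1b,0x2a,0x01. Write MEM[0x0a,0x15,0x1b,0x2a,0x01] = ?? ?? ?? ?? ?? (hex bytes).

MEM[0x0a,0x15,0x1b,0x2a,0x01] = 99 c8 8d c0 f9

[0] 0x1d->0x13 len=7 : 67 e3 c8 66 38 0c ca
[1] 0x07->0x17 len=5 : 32 70 5b 00 8d
[2] 0x0d->0x06 len=5 : df cb c0 5b 99
[3] 0x06->0x28 len=3 : df cb c0
query mem[0x0a]=0x99, mem[0x15]=0xc8, mem[0x1b]=0x8d, mem[0x2a]=0xc0, mem[0x01]=0xf9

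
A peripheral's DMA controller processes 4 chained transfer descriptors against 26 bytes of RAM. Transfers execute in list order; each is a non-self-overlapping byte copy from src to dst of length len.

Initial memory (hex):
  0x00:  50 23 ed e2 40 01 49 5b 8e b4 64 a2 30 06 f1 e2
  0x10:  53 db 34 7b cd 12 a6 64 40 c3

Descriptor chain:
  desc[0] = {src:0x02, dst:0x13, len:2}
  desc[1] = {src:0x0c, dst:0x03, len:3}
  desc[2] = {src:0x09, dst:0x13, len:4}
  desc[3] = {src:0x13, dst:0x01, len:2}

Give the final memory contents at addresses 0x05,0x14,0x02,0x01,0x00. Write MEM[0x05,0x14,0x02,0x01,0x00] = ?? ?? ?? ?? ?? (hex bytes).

MEM[0x05,0x14,0x02,0x01,0x00] = f1 64 64 b4 50

[0] 0x02->0x13 len=2 : ed e2
[1] 0x0c->0x03 len=3 : 30 06 f1
[2] 0x09->0x13 len=4 : b4 64 a2 30
[3] 0x13->0x01 len=2 : b4 64
query mem[0x05]=0xf1, mem[0x14]=0x64, mem[0x02]=0x64, mem[0x01]=0xb4, mem[0x00]=0x50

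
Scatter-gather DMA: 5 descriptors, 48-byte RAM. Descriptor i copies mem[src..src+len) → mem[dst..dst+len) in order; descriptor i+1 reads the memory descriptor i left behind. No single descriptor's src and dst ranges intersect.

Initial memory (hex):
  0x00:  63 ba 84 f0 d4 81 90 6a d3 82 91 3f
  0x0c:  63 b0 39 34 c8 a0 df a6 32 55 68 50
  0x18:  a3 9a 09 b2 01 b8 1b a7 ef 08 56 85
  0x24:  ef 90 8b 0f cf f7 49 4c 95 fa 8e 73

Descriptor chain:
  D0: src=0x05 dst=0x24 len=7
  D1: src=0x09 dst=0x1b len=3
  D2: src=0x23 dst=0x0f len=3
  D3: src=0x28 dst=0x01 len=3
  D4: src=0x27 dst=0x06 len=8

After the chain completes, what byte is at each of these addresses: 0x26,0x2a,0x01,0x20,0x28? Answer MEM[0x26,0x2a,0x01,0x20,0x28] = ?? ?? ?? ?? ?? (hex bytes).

MEM[0x26,0x2a,0x01,0x20,0x28] = 6a 3f 82 ef 82

D0: mem[0x24..0x2a] <- [81 90 6a d3 82 91 3f]
D1: mem[0x1b..0x1d] <- [82 91 3f]
D2: mem[0x0f..0x11] <- [85 81 90]
D3: mem[0x01..0x03] <- [82 91 3f]
D4: mem[0x06..0x0d] <- [d3 82 91 3f 4c 95 fa 8e]
query mem[0x26]=0x6a, mem[0x2a]=0x3f, mem[0x01]=0x82, mem[0x20]=0xef, mem[0x28]=0x82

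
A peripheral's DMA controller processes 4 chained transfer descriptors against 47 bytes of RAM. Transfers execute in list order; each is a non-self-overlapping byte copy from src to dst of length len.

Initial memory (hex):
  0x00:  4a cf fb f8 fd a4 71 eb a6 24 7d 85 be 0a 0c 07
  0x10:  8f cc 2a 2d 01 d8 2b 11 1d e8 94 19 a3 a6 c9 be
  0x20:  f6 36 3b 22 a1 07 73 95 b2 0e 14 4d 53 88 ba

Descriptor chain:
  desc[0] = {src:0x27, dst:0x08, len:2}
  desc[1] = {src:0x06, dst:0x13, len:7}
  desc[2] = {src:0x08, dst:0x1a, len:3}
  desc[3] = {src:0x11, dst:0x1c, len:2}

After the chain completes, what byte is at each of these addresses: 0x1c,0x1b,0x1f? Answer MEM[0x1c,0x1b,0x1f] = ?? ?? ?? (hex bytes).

MEM[0x1c,0x1b,0x1f] = cc b2 be

D0: mem[0x08..0x09] <- [95 b2]
D1: mem[0x13..0x19] <- [71 eb 95 b2 7d 85 be]
D2: mem[0x1a..0x1c] <- [95 b2 7d]
D3: mem[0x1c..0x1d] <- [cc 2a]
query mem[0x1c]=0xcc, mem[0x1b]=0xb2, mem[0x1f]=0xbe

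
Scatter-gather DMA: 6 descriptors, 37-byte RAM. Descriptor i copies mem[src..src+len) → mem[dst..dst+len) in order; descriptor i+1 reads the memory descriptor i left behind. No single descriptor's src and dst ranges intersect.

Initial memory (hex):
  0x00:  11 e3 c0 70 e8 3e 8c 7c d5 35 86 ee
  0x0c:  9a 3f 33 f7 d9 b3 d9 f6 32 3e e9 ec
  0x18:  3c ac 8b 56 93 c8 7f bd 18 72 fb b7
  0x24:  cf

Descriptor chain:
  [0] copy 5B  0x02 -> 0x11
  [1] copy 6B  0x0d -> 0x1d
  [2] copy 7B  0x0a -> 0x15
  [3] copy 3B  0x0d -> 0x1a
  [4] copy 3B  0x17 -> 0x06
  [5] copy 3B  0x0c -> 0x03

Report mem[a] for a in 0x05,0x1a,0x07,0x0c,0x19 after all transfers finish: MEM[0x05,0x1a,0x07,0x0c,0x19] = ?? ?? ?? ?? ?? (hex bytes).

MEM[0x05,0x1a,0x07,0x0c,0x19] = 33 3f 3f 9a 33

  after D0: wrote 5B at 0x11 = c070e83e8c
  after D1: wrote 6B at 0x1d = 3f33f7d9c070
  after D2: wrote 7B at 0x15 = 86ee9a3f33f7d9
  after D3: wrote 3B at 0x1a = 3f33f7
  after D4: wrote 3B at 0x06 = 9a3f33
  after D5: wrote 3B at 0x03 = 9a3f33
query mem[0x05]=0x33, mem[0x1a]=0x3f, mem[0x07]=0x3f, mem[0x0c]=0x9a, mem[0x19]=0x33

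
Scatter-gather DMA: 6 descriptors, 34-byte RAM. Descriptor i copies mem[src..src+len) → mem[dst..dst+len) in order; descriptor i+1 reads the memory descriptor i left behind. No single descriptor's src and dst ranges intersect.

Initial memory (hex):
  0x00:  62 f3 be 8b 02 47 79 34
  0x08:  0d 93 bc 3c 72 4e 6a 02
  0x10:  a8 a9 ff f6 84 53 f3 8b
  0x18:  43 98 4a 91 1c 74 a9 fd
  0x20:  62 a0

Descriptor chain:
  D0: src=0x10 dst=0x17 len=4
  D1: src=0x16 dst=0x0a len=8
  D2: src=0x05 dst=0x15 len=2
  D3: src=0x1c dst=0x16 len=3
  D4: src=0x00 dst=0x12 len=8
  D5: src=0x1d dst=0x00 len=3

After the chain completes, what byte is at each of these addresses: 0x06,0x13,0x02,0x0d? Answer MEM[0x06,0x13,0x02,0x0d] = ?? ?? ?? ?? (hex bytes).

MEM[0x06,0x13,0x02,0x0d] = 79 f3 fd ff

  after D0: wrote 4B at 0x17 = a8a9fff6
  after D1: wrote 8B at 0x0a = f3a8a9fff6911c74
  after D2: wrote 2B at 0x15 = 4779
  after D3: wrote 3B at 0x16 = 1c74a9
  after D4: wrote 8B at 0x12 = 62f3be8b02477934
  after D5: wrote 3B at 0x00 = 74a9fd
query mem[0x06]=0x79, mem[0x13]=0xf3, mem[0x02]=0xfd, mem[0x0d]=0xff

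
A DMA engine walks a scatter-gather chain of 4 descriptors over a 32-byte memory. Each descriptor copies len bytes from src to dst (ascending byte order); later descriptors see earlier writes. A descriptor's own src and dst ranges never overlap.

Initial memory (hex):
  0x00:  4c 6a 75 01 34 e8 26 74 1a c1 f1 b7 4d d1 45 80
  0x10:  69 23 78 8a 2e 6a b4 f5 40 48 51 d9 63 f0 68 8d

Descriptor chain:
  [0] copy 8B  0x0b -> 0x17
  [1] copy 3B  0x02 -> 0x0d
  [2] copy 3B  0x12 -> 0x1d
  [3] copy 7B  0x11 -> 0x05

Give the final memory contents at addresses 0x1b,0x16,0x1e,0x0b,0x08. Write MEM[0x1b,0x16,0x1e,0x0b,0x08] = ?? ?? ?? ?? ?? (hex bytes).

#0 dst[0x17+8] := {0xb7,0x4d,0xd1,0x45,0x80,0x69,0x23,0x78}
#1 dst[0x0d+3] := {0x75,0x01,0x34}
#2 dst[0x1d+3] := {0x78,0x8a,0x2e}
#3 dst[0x05+7] := {0x23,0x78,0x8a,0x2e,0x6a,0xb4,0xb7}
query mem[0x1b]=0x80, mem[0x16]=0xb4, mem[0x1e]=0x8a, mem[0x0b]=0xb7, mem[0x08]=0x2e

MEM[0x1b,0x16,0x1e,0x0b,0x08] = 80 b4 8a b7 2e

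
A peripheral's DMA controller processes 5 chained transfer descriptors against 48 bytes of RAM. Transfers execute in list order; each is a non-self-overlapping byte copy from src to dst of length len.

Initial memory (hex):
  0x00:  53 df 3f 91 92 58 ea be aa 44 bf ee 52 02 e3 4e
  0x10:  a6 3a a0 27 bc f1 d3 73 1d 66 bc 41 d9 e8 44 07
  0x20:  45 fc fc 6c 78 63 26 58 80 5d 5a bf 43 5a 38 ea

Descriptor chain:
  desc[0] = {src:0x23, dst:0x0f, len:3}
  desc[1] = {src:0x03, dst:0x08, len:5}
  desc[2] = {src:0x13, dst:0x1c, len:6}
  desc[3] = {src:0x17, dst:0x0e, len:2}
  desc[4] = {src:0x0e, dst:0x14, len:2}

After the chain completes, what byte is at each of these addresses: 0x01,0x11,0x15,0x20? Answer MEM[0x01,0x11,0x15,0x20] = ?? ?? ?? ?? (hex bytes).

[0] 0x23->0x0f len=3 : 6c 78 63
[1] 0x03->0x08 len=5 : 91 92 58 ea be
[2] 0x13->0x1c len=6 : 27 bc f1 d3 73 1d
[3] 0x17->0x0e len=2 : 73 1d
[4] 0x0e->0x14 len=2 : 73 1d
query mem[0x01]=0xdf, mem[0x11]=0x63, mem[0x15]=0x1d, mem[0x20]=0x73

MEM[0x01,0x11,0x15,0x20] = df 63 1d 73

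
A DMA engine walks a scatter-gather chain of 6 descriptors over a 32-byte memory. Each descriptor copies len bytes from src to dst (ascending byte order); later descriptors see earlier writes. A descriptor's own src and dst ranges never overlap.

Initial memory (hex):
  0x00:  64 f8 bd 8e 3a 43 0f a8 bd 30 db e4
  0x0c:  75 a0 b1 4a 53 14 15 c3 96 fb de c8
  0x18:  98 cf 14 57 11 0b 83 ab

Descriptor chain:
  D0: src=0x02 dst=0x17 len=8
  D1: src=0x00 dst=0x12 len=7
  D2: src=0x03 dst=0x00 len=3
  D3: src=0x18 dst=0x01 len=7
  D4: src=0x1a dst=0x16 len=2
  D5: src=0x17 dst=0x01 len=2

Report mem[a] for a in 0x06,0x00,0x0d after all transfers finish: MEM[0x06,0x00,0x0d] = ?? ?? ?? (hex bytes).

MEM[0x06,0x00,0x0d] = bd 8e a0

  after D0: wrote 8B at 0x17 = bd8e3a430fa8bd30
  after D1: wrote 7B at 0x12 = 64f8bd8e3a430f
  after D2: wrote 3B at 0x00 = 8e3a43
  after D3: wrote 7B at 0x01 = 0f3a430fa8bd30
  after D4: wrote 2B at 0x16 = 430f
  after D5: wrote 2B at 0x01 = 0f0f
query mem[0x06]=0xbd, mem[0x00]=0x8e, mem[0x0d]=0xa0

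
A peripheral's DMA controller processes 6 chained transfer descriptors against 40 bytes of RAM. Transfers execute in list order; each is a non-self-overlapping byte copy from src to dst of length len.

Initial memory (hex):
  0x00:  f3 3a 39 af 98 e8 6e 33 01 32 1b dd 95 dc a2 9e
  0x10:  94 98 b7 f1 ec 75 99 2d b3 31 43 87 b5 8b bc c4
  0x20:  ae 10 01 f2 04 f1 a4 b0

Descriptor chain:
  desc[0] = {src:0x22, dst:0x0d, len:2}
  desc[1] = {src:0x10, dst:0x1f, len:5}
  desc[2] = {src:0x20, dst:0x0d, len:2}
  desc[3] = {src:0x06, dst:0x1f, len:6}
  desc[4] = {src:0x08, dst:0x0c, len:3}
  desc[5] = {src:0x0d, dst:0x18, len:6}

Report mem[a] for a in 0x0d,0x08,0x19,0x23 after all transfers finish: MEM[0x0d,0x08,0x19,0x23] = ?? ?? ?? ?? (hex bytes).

MEM[0x0d,0x08,0x19,0x23] = 32 01 1b 1b

D0: mem[0x0d..0x0e] <- [01 f2]
D1: mem[0x1f..0x23] <- [94 98 b7 f1 ec]
D2: mem[0x0d..0x0e] <- [98 b7]
D3: mem[0x1f..0x24] <- [6e 33 01 32 1b dd]
D4: mem[0x0c..0x0e] <- [01 32 1b]
D5: mem[0x18..0x1d] <- [32 1b 9e 94 98 b7]
query mem[0x0d]=0x32, mem[0x08]=0x01, mem[0x19]=0x1b, mem[0x23]=0x1b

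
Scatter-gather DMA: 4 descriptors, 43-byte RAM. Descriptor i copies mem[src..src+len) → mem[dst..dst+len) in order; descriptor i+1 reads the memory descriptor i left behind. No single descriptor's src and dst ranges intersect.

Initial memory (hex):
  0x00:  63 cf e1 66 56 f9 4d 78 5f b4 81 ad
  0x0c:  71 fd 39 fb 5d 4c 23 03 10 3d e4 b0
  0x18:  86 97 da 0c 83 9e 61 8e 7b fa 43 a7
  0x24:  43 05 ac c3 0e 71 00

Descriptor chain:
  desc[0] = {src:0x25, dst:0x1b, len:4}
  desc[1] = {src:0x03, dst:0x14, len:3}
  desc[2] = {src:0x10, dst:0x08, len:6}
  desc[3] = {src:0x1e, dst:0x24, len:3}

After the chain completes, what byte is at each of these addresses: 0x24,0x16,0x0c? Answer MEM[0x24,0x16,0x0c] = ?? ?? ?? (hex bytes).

[0] 0x25->0x1b len=4 : 05 ac c3 0e
[1] 0x03->0x14 len=3 : 66 56 f9
[2] 0x10->0x08 len=6 : 5d 4c 23 03 66 56
[3] 0x1e->0x24 len=3 : 0e 8e 7b
query mem[0x24]=0x0e, mem[0x16]=0xf9, mem[0x0c]=0x66

MEM[0x24,0x16,0x0c] = 0e f9 66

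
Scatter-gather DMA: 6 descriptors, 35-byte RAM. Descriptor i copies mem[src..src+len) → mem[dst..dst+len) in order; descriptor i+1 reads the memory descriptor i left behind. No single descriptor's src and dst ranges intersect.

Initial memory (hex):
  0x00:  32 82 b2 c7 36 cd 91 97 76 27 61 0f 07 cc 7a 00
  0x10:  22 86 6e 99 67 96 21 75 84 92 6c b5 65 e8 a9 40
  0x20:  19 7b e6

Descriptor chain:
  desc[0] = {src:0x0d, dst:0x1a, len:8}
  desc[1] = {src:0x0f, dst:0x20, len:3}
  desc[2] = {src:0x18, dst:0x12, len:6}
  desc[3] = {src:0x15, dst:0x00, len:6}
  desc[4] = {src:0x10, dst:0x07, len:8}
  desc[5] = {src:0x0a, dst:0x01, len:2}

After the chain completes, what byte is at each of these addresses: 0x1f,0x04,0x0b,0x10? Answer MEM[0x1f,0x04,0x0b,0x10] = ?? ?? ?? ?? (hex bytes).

#0 dst[0x1a+8] := {0xcc,0x7a,0x00,0x22,0x86,0x6e,0x99,0x67}
#1 dst[0x20+3] := {0x00,0x22,0x86}
#2 dst[0x12+6] := {0x84,0x92,0xcc,0x7a,0x00,0x22}
#3 dst[0x00+6] := {0x7a,0x00,0x22,0x84,0x92,0xcc}
#4 dst[0x07+8] := {0x22,0x86,0x84,0x92,0xcc,0x7a,0x00,0x22}
#5 dst[0x01+2] := {0x92,0xcc}
query mem[0x1f]=0x6e, mem[0x04]=0x92, mem[0x0b]=0xcc, mem[0x10]=0x22

MEM[0x1f,0x04,0x0b,0x10] = 6e 92 cc 22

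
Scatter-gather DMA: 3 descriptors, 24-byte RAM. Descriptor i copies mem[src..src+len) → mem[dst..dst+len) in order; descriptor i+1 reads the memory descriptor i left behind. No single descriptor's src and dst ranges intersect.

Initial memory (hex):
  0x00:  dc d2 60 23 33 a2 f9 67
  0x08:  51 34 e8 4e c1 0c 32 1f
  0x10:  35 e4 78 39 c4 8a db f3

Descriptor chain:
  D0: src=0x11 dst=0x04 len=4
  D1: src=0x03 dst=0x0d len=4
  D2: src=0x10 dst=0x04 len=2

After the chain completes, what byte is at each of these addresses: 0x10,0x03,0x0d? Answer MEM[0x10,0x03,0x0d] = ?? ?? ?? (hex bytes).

#0 dst[0x04+4] := {0xe4,0x78,0x39,0xc4}
#1 dst[0x0d+4] := {0x23,0xe4,0x78,0x39}
#2 dst[0x04+2] := {0x39,0xe4}
query mem[0x10]=0x39, mem[0x03]=0x23, mem[0x0d]=0x23

MEM[0x10,0x03,0x0d] = 39 23 23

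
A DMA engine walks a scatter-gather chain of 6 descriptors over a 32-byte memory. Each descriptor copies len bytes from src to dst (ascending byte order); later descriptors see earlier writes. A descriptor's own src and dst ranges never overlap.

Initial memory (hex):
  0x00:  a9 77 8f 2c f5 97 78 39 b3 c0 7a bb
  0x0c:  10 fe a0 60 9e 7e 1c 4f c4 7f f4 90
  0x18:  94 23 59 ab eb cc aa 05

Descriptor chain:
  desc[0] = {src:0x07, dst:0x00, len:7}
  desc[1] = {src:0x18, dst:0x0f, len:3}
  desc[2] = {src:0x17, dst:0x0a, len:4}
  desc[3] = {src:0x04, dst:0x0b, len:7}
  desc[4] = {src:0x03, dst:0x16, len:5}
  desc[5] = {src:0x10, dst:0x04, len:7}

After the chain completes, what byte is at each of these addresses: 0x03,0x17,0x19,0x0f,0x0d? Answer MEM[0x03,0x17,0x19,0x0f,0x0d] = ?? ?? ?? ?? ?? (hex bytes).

[0] 0x07->0x00 len=7 : 39 b3 c0 7a bb 10 fe
[1] 0x18->0x0f len=3 : 94 23 59
[2] 0x17->0x0a len=4 : 90 94 23 59
[3] 0x04->0x0b len=7 : bb 10 fe 39 b3 c0 90
[4] 0x03->0x16 len=5 : 7a bb 10 fe 39
[5] 0x10->0x04 len=7 : c0 90 1c 4f c4 7f 7a
query mem[0x03]=0x7a, mem[0x17]=0xbb, mem[0x19]=0xfe, mem[0x0f]=0xb3, mem[0x0d]=0xfe

MEM[0x03,0x17,0x19,0x0f,0x0d] = 7a bb fe b3 fe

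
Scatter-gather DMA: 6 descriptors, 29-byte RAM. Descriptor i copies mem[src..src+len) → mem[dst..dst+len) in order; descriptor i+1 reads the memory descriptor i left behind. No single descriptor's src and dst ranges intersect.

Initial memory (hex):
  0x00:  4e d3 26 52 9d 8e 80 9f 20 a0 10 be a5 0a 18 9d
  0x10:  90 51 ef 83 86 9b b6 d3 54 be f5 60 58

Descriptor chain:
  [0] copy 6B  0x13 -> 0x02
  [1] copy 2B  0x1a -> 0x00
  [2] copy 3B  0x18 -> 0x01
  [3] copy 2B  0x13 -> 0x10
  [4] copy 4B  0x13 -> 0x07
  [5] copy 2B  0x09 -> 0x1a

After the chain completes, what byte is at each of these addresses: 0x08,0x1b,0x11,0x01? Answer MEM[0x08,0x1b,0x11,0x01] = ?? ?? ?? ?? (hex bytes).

MEM[0x08,0x1b,0x11,0x01] = 86 b6 86 54

D0: mem[0x02..0x07] <- [83 86 9b b6 d3 54]
D1: mem[0x00..0x01] <- [f5 60]
D2: mem[0x01..0x03] <- [54 be f5]
D3: mem[0x10..0x11] <- [83 86]
D4: mem[0x07..0x0a] <- [83 86 9b b6]
D5: mem[0x1a..0x1b] <- [9b b6]
query mem[0x08]=0x86, mem[0x1b]=0xb6, mem[0x11]=0x86, mem[0x01]=0x54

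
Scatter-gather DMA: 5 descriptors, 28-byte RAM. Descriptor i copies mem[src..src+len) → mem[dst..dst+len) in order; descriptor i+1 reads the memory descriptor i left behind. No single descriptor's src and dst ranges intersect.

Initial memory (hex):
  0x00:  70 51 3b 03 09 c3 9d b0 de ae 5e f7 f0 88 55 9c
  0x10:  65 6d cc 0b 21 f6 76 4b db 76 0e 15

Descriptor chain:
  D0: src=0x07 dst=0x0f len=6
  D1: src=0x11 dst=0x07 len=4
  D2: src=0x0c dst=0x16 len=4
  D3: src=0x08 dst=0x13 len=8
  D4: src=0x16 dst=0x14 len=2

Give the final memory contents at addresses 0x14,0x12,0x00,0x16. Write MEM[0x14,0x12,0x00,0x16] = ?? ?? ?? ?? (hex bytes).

MEM[0x14,0x12,0x00,0x16] = f7 5e 70 f7

  after D0: wrote 6B at 0x0f = b0deae5ef7f0
  after D1: wrote 4B at 0x07 = ae5ef7f0
  after D2: wrote 4B at 0x16 = f08855b0
  after D3: wrote 8B at 0x13 = 5ef7f0f7f08855b0
  after D4: wrote 2B at 0x14 = f7f0
query mem[0x14]=0xf7, mem[0x12]=0x5e, mem[0x00]=0x70, mem[0x16]=0xf7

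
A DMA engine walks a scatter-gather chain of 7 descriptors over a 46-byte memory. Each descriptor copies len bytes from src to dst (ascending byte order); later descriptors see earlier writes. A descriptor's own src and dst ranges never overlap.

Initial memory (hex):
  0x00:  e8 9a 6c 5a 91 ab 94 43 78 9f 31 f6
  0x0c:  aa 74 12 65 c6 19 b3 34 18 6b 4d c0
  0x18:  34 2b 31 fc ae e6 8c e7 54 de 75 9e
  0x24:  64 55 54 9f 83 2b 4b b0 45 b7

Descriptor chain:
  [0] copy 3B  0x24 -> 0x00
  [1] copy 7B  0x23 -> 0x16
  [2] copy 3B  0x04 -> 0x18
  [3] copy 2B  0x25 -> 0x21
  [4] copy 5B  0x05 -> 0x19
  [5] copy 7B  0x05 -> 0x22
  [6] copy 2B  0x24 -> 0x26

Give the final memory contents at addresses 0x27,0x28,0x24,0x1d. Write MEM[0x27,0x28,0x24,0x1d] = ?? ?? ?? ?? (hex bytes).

D0: mem[0x00..0x02] <- [64 55 54]
D1: mem[0x16..0x1c] <- [9e 64 55 54 9f 83 2b]
D2: mem[0x18..0x1a] <- [91 ab 94]
D3: mem[0x21..0x22] <- [55 54]
D4: mem[0x19..0x1d] <- [ab 94 43 78 9f]
D5: mem[0x22..0x28] <- [ab 94 43 78 9f 31 f6]
D6: mem[0x26..0x27] <- [43 78]
query mem[0x27]=0x78, mem[0x28]=0xf6, mem[0x24]=0x43, mem[0x1d]=0x9f

MEM[0x27,0x28,0x24,0x1d] = 78 f6 43 9f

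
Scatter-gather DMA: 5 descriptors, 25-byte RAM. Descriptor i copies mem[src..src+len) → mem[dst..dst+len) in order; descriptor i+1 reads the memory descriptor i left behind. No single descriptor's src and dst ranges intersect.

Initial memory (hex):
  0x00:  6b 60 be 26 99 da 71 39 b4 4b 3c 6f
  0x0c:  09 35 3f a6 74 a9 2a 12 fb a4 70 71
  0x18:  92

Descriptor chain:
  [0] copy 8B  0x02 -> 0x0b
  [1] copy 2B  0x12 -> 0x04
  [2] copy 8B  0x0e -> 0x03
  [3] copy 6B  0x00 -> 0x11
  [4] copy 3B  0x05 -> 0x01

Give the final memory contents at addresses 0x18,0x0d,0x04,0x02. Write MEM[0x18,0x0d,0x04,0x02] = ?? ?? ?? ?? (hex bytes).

MEM[0x18,0x0d,0x04,0x02] = 92 99 71 b4

#0 dst[0x0b+8] := {0xbe,0x26,0x99,0xda,0x71,0x39,0xb4,0x4b}
#1 dst[0x04+2] := {0x4b,0x12}
#2 dst[0x03+8] := {0xda,0x71,0x39,0xb4,0x4b,0x12,0xfb,0xa4}
#3 dst[0x11+6] := {0x6b,0x60,0xbe,0xda,0x71,0x39}
#4 dst[0x01+3] := {0x39,0xb4,0x4b}
query mem[0x18]=0x92, mem[0x0d]=0x99, mem[0x04]=0x71, mem[0x02]=0xb4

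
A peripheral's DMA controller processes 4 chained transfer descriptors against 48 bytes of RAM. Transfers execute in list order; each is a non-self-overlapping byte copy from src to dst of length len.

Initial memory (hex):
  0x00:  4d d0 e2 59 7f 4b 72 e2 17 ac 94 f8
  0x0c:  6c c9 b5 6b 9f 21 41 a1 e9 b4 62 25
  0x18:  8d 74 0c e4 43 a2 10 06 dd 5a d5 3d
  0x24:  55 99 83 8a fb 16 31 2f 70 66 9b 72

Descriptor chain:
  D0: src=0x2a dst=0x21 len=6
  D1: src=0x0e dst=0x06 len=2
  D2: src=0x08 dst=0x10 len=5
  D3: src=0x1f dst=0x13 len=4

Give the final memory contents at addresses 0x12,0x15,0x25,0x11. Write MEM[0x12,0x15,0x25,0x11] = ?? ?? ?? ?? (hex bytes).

MEM[0x12,0x15,0x25,0x11] = 94 31 9b ac

#0 dst[0x21+6] := {0x31,0x2f,0x70,0x66,0x9b,0x72}
#1 dst[0x06+2] := {0xb5,0x6b}
#2 dst[0x10+5] := {0x17,0xac,0x94,0xf8,0x6c}
#3 dst[0x13+4] := {0x06,0xdd,0x31,0x2f}
query mem[0x12]=0x94, mem[0x15]=0x31, mem[0x25]=0x9b, mem[0x11]=0xac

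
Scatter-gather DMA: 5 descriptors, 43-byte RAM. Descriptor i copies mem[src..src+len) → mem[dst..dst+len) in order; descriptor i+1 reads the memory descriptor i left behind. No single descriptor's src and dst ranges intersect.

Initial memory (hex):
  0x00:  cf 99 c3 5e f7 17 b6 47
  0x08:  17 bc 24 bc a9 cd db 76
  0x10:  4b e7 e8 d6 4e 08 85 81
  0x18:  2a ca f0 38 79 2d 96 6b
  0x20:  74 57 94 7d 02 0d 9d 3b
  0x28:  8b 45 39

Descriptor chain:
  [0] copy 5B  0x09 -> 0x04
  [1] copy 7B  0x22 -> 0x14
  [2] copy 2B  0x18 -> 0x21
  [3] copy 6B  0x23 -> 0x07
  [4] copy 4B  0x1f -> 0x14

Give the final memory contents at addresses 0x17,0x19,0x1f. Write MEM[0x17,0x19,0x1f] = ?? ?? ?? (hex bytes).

MEM[0x17,0x19,0x1f] = 3b 3b 6b

  after D0: wrote 5B at 0x04 = bc24bca9cd
  after D1: wrote 7B at 0x14 = 947d020d9d3b8b
  after D2: wrote 2B at 0x21 = 9d3b
  after D3: wrote 6B at 0x07 = 7d020d9d3b8b
  after D4: wrote 4B at 0x14 = 6b749d3b
query mem[0x17]=0x3b, mem[0x19]=0x3b, mem[0x1f]=0x6b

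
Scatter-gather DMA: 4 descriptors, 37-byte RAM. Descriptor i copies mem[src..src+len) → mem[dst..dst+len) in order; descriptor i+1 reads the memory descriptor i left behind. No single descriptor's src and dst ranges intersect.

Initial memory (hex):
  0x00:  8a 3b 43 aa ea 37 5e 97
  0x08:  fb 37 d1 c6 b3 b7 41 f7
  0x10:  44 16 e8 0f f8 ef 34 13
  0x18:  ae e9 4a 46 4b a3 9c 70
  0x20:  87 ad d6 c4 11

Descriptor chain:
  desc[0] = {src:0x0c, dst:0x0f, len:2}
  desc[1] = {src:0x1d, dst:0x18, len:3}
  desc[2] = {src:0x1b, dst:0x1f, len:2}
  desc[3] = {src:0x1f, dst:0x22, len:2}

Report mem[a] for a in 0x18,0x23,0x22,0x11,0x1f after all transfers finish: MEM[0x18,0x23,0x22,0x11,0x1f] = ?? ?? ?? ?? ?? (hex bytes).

MEM[0x18,0x23,0x22,0x11,0x1f] = a3 4b 46 16 46

#0 dst[0x0f+2] := {0xb3,0xb7}
#1 dst[0x18+3] := {0xa3,0x9c,0x70}
#2 dst[0x1f+2] := {0x46,0x4b}
#3 dst[0x22+2] := {0x46,0x4b}
query mem[0x18]=0xa3, mem[0x23]=0x4b, mem[0x22]=0x46, mem[0x11]=0x16, mem[0x1f]=0x46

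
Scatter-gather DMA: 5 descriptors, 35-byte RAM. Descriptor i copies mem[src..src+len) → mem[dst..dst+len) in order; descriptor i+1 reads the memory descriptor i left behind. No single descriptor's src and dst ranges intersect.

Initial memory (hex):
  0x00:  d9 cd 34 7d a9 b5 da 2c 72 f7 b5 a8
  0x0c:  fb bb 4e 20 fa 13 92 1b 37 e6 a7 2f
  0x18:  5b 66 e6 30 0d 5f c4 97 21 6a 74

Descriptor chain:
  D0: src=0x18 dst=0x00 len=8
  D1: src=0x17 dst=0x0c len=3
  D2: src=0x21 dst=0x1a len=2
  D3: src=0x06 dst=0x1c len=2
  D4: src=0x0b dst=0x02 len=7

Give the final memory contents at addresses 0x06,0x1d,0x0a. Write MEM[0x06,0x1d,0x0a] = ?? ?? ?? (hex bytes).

MEM[0x06,0x1d,0x0a] = 20 97 b5

  after D0: wrote 8B at 0x00 = 5b66e6300d5fc497
  after D1: wrote 3B at 0x0c = 2f5b66
  after D2: wrote 2B at 0x1a = 6a74
  after D3: wrote 2B at 0x1c = c497
  after D4: wrote 7B at 0x02 = a82f5b6620fa13
query mem[0x06]=0x20, mem[0x1d]=0x97, mem[0x0a]=0xb5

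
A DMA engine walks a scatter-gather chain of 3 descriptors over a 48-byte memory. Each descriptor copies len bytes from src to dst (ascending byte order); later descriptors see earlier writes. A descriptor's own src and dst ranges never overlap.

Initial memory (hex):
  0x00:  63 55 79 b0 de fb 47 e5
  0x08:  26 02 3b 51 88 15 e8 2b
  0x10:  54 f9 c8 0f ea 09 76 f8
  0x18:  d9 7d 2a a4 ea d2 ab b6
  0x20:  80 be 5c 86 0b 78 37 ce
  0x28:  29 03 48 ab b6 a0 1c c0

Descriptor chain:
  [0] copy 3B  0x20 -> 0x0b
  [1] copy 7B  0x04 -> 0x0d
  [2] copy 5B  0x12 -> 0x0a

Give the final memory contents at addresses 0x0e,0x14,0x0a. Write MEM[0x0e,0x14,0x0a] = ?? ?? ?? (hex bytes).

D0: mem[0x0b..0x0d] <- [80 be 5c]
D1: mem[0x0d..0x13] <- [de fb 47 e5 26 02 3b]
D2: mem[0x0a..0x0e] <- [02 3b ea 09 76]
query mem[0x0e]=0x76, mem[0x14]=0xea, mem[0x0a]=0x02

MEM[0x0e,0x14,0x0a] = 76 ea 02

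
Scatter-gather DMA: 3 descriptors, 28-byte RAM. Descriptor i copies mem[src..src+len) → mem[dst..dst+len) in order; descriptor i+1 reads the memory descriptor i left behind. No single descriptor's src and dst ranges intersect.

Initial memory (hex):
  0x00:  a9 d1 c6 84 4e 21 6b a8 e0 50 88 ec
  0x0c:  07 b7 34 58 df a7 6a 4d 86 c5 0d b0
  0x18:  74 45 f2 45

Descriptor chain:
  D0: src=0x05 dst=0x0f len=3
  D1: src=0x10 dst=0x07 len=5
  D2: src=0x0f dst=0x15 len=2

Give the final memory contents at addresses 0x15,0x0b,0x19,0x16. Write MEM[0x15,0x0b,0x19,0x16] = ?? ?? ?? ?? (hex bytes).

MEM[0x15,0x0b,0x19,0x16] = 21 86 45 6b

D0: mem[0x0f..0x11] <- [21 6b a8]
D1: mem[0x07..0x0b] <- [6b a8 6a 4d 86]
D2: mem[0x15..0x16] <- [21 6b]
query mem[0x15]=0x21, mem[0x0b]=0x86, mem[0x19]=0x45, mem[0x16]=0x6b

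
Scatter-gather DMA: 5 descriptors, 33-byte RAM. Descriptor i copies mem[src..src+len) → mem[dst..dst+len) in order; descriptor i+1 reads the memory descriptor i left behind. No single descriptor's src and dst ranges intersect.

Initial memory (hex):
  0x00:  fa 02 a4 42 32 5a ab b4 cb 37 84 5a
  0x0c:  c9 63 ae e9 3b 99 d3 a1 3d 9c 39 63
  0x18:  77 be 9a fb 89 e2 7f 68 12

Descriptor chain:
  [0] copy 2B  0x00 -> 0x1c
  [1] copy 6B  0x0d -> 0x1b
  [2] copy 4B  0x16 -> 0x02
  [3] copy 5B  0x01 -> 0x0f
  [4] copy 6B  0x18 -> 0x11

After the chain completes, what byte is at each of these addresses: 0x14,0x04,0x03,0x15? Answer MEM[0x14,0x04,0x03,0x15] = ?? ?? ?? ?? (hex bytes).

[0] 0x00->0x1c len=2 : fa 02
[1] 0x0d->0x1b len=6 : 63 ae e9 3b 99 d3
[2] 0x16->0x02 len=4 : 39 63 77 be
[3] 0x01->0x0f len=5 : 02 39 63 77 be
[4] 0x18->0x11 len=6 : 77 be 9a 63 ae e9
query mem[0x14]=0x63, mem[0x04]=0x77, mem[0x03]=0x63, mem[0x15]=0xae

MEM[0x14,0x04,0x03,0x15] = 63 77 63 ae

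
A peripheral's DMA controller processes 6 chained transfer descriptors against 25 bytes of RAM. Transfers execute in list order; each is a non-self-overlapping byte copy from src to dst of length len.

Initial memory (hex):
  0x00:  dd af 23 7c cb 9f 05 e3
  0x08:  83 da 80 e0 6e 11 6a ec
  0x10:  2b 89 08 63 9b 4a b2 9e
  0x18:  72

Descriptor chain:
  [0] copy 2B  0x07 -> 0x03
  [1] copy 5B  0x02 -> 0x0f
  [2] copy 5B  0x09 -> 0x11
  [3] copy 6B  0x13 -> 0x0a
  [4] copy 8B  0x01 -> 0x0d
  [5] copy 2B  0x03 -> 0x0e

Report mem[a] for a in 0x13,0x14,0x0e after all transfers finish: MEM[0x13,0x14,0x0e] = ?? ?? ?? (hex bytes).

MEM[0x13,0x14,0x0e] = e3 83 e3

[0] 0x07->0x03 len=2 : e3 83
[1] 0x02->0x0f len=5 : 23 e3 83 9f 05
[2] 0x09->0x11 len=5 : da 80 e0 6e 11
[3] 0x13->0x0a len=6 : e0 6e 11 b2 9e 72
[4] 0x01->0x0d len=8 : af 23 e3 83 9f 05 e3 83
[5] 0x03->0x0e len=2 : e3 83
query mem[0x13]=0xe3, mem[0x14]=0x83, mem[0x0e]=0xe3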